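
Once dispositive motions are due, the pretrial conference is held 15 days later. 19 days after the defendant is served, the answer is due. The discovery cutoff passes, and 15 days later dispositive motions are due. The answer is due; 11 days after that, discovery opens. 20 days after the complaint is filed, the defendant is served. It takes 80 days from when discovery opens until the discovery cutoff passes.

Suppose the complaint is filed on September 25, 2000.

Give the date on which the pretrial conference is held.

The complaint is filed: Sep 25, 2000.
The defendant is served: Sep 25, 2000 + 20 days = Oct 15, 2000.
The answer is due: Oct 15, 2000 + 19 days = Nov 3, 2000.
Discovery opens: Nov 3, 2000 + 11 days = Nov 14, 2000.
The discovery cutoff passes: Nov 14, 2000 + 80 days = Feb 2, 2001.
Dispositive motions are due: Feb 2, 2001 + 15 days = Feb 17, 2001.
The pretrial conference is held: Feb 17, 2001 + 15 days = Mar 4, 2001.

March 4, 2001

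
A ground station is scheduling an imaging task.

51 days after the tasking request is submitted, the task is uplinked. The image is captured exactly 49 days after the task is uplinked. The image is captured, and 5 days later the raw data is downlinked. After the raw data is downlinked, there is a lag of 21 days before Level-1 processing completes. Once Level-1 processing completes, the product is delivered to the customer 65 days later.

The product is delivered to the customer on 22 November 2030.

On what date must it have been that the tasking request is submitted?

The product is delivered to the customer: Nov 22, 2030.
Level-1 processing completes: Nov 22, 2030 − 65 days = Sep 18, 2030.
The raw data is downlinked: Sep 18, 2030 − 21 days = Aug 28, 2030.
The image is captured: Aug 28, 2030 − 5 days = Aug 23, 2030.
The task is uplinked: Aug 23, 2030 − 49 days = Jul 5, 2030.
The tasking request is submitted: Jul 5, 2030 − 51 days = May 15, 2030.

15 May 2030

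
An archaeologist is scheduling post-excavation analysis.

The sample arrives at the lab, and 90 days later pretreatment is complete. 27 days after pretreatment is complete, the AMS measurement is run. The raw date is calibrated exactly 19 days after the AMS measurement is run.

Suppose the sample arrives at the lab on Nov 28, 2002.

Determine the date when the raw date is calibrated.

The sample arrives at the lab: Nov 28, 2002.
Pretreatment is complete: Nov 28, 2002 + 90 days = Feb 26, 2003.
The AMS measurement is run: Feb 26, 2003 + 27 days = Mar 25, 2003.
The raw date is calibrated: Mar 25, 2003 + 19 days = Apr 13, 2003.

Apr 13, 2003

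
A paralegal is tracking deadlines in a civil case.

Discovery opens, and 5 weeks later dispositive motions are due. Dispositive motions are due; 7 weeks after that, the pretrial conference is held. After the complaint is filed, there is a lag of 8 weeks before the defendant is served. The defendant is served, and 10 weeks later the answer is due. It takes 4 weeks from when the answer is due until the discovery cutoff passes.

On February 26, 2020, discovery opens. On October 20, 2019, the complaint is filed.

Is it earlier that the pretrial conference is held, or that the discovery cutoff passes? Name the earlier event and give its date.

The discovery cutoff passes — March 22, 2020

Discovery opens: Feb 26, 2020.
Dispositive motions are due: Feb 26, 2020 + 5 weeks = Apr 1, 2020.
The pretrial conference is held: Apr 1, 2020 + 7 weeks = May 20, 2020.
The complaint is filed: Oct 20, 2019.
The defendant is served: Oct 20, 2019 + 8 weeks = Dec 15, 2019.
The answer is due: Dec 15, 2019 + 10 weeks = Feb 23, 2020.
The discovery cutoff passes: Feb 23, 2020 + 4 weeks = Mar 22, 2020.
Comparing: the pretrial conference is held on May 20, 2020 vs the discovery cutoff passes on Mar 22, 2020. Earlier: the discovery cutoff passes.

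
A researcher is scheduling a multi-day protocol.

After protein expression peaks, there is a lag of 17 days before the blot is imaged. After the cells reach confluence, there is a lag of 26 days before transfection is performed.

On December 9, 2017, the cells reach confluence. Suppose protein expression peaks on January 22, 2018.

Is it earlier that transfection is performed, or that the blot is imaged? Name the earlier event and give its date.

Transfection is performed — January 4, 2018

The cells reach confluence: Dec 9, 2017.
Transfection is performed: Dec 9, 2017 + 26 days = Jan 4, 2018.
Protein expression peaks: Jan 22, 2018.
The blot is imaged: Jan 22, 2018 + 17 days = Feb 8, 2018.
Comparing: transfection is performed on Jan 4, 2018 vs the blot is imaged on Feb 8, 2018. Earlier: transfection is performed.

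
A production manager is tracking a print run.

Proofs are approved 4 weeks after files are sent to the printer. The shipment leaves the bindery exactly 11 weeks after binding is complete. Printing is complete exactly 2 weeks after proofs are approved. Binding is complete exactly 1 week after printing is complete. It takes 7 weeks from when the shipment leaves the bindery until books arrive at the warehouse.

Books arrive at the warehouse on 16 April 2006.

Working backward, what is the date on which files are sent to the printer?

Books arrive at the warehouse: Apr 16, 2006.
The shipment leaves the bindery: Apr 16, 2006 − 7 weeks = Feb 26, 2006.
Binding is complete: Feb 26, 2006 − 11 weeks = Dec 11, 2005.
Printing is complete: Dec 11, 2005 − 1 week = Dec 4, 2005.
Proofs are approved: Dec 4, 2005 − 2 weeks = Nov 20, 2005.
Files are sent to the printer: Nov 20, 2005 − 4 weeks = Oct 23, 2005.

23 October 2005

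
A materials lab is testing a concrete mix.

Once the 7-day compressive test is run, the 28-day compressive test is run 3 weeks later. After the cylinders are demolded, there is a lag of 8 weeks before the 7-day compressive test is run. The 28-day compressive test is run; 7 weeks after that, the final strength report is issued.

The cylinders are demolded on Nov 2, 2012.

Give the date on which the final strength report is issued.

The cylinders are demolded: Nov 2, 2012.
The 7-day compressive test is run: Nov 2, 2012 + 8 weeks = Dec 28, 2012.
The 28-day compressive test is run: Dec 28, 2012 + 3 weeks = Jan 18, 2013.
The final strength report is issued: Jan 18, 2013 + 7 weeks = Mar 8, 2013.

Mar 8, 2013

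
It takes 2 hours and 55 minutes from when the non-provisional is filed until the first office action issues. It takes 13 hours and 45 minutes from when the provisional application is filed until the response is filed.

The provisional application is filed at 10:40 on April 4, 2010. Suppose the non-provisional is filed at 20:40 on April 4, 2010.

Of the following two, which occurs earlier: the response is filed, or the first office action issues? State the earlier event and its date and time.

The first office action issues — 23:35 on April 4, 2010

The provisional application is filed: 10:40 Apr 4, 2010.
The response is filed: 10:40 Apr 4, 2010 + 13h45m = 00:25 Apr 5, 2010.
The non-provisional is filed: 20:40 Apr 4, 2010.
The first office action issues: 20:40 Apr 4, 2010 + 2h55m = 23:35 Apr 4, 2010.
Comparing: the response is filed at 00:25 Apr 5, 2010 vs the first office action issues at 23:35 Apr 4, 2010. Earlier: the first office action issues.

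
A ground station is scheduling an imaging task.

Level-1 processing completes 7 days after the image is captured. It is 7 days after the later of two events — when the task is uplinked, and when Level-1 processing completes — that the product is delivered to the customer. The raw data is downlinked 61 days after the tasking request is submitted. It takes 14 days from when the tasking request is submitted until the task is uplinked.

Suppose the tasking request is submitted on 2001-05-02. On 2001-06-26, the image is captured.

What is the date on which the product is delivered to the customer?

2001-07-10

The tasking request is submitted: May 2, 2001.
The task is uplinked: May 2, 2001 + 14 days = May 16, 2001.
The image is captured: Jun 26, 2001.
Level-1 processing completes: Jun 26, 2001 + 7 days = Jul 3, 2001.
Both prerequisites met — the task is uplinked (May 16, 2001), Level-1 processing completes (Jul 3, 2001); the later is Jul 3, 2001.
The product is delivered to the customer: Jul 3, 2001 + 7 days = Jul 10, 2001.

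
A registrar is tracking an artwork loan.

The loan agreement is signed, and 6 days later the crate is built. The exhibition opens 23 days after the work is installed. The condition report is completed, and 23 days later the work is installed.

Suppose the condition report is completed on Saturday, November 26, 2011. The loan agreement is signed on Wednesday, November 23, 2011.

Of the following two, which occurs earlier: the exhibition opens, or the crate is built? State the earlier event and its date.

The condition report is completed: Nov 26, 2011.
The work is installed: Nov 26, 2011 + 23 days = Dec 19, 2011.
The exhibition opens: Dec 19, 2011 + 23 days = Jan 11, 2012.
The loan agreement is signed: Nov 23, 2011.
The crate is built: Nov 23, 2011 + 6 days = Nov 29, 2011.
Comparing: the exhibition opens on Jan 11, 2012 vs the crate is built on Nov 29, 2011. Earlier: the crate is built.

The crate is built — Tuesday, November 29, 2011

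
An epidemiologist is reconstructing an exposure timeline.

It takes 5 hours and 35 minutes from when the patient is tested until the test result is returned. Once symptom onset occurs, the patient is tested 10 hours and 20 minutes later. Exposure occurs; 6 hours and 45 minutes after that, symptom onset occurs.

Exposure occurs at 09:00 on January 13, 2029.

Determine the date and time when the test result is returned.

Exposure occurs: 09:00 Jan 13, 2029.
Symptom onset occurs: 09:00 Jan 13, 2029 + 6h45m = 15:45 Jan 13, 2029.
The patient is tested: 15:45 Jan 13, 2029 + 10h20m = 02:05 Jan 14, 2029.
The test result is returned: 02:05 Jan 14, 2029 + 5h35m = 07:40 Jan 14, 2029.

07:40 on January 14, 2029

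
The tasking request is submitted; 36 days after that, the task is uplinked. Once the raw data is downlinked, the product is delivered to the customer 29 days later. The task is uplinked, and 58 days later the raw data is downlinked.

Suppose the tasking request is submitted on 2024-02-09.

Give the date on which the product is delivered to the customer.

2024-06-11

The tasking request is submitted: Feb 9, 2024.
The task is uplinked: Feb 9, 2024 + 36 days = Mar 16, 2024.
The raw data is downlinked: Mar 16, 2024 + 58 days = May 13, 2024.
The product is delivered to the customer: May 13, 2024 + 29 days = Jun 11, 2024.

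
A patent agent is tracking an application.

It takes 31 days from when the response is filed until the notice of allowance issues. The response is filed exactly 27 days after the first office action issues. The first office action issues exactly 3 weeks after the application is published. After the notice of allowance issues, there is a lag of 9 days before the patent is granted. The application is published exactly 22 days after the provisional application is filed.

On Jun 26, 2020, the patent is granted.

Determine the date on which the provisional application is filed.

The patent is granted: Jun 26, 2020.
The notice of allowance issues: Jun 26, 2020 − 9 days = Jun 17, 2020.
The response is filed: Jun 17, 2020 − 31 days = May 17, 2020.
The first office action issues: May 17, 2020 − 27 days = Apr 20, 2020.
The application is published: Apr 20, 2020 − 3 weeks = Mar 30, 2020.
The provisional application is filed: Mar 30, 2020 − 22 days = Mar 8, 2020.

Mar 8, 2020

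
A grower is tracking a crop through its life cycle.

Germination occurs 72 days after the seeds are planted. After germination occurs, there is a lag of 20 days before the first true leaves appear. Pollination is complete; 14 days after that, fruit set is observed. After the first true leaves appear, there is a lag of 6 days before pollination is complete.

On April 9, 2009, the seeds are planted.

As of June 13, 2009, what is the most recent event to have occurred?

The seeds are planted: Apr 9, 2009.
Germination occurs: Apr 9, 2009 + 72 days = Jun 20, 2009.
The first true leaves appear: Jun 20, 2009 + 20 days = Jul 10, 2009.
Pollination is complete: Jul 10, 2009 + 6 days = Jul 16, 2009.
Fruit set is observed: Jul 16, 2009 + 14 days = Jul 30, 2009.
Jun 13, 2009 falls between when the seeds are planted (Apr 9, 2009) and when germination occurs (Jun 20, 2009).

The seeds are planted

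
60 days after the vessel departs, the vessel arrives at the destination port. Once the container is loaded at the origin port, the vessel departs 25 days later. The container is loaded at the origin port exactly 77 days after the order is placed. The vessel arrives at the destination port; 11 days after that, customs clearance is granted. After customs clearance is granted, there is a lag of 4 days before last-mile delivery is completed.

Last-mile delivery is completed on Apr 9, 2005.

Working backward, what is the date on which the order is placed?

Oct 14, 2004

Last-mile delivery is completed: Apr 9, 2005.
Customs clearance is granted: Apr 9, 2005 − 4 days = Apr 5, 2005.
The vessel arrives at the destination port: Apr 5, 2005 − 11 days = Mar 25, 2005.
The vessel departs: Mar 25, 2005 − 60 days = Jan 24, 2005.
The container is loaded at the origin port: Jan 24, 2005 − 25 days = Dec 30, 2004.
The order is placed: Dec 30, 2004 − 77 days = Oct 14, 2004.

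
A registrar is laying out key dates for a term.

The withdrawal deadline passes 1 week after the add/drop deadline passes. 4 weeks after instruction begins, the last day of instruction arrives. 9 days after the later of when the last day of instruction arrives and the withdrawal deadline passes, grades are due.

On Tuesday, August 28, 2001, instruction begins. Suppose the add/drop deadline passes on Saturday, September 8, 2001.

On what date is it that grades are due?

Instruction begins: Aug 28, 2001.
The last day of instruction arrives: Aug 28, 2001 + 4 weeks = Sep 25, 2001.
The add/drop deadline passes: Sep 8, 2001.
The withdrawal deadline passes: Sep 8, 2001 + 1 week = Sep 15, 2001.
Both prerequisites met — the last day of instruction arrives (Sep 25, 2001), the withdrawal deadline passes (Sep 15, 2001); the later is Sep 25, 2001.
Grades are due: Sep 25, 2001 + 9 days = Oct 4, 2001.

Thursday, October 4, 2001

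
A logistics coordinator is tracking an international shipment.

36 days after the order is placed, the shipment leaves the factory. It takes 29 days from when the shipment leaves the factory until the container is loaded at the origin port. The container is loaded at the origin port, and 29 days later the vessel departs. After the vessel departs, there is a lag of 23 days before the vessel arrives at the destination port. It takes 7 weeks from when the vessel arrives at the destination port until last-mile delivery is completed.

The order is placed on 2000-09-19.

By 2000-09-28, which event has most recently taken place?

The order is placed: Sep 19, 2000.
The shipment leaves the factory: Sep 19, 2000 + 36 days = Oct 25, 2000.
The container is loaded at the origin port: Oct 25, 2000 + 29 days = Nov 23, 2000.
The vessel departs: Nov 23, 2000 + 29 days = Dec 22, 2000.
The vessel arrives at the destination port: Dec 22, 2000 + 23 days = Jan 14, 2001.
Last-mile delivery is completed: Jan 14, 2001 + 7 weeks = Mar 4, 2001.
Sep 28, 2000 falls between when the order is placed (Sep 19, 2000) and when the shipment leaves the factory (Oct 25, 2000).

The order is placed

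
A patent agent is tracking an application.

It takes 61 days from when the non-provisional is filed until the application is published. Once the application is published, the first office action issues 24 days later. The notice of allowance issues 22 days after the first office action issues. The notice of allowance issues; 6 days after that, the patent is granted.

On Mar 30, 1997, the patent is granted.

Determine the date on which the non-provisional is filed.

Dec 7, 1996

The patent is granted: Mar 30, 1997.
The notice of allowance issues: Mar 30, 1997 − 6 days = Mar 24, 1997.
The first office action issues: Mar 24, 1997 − 22 days = Mar 2, 1997.
The application is published: Mar 2, 1997 − 24 days = Feb 6, 1997.
The non-provisional is filed: Feb 6, 1997 − 61 days = Dec 7, 1996.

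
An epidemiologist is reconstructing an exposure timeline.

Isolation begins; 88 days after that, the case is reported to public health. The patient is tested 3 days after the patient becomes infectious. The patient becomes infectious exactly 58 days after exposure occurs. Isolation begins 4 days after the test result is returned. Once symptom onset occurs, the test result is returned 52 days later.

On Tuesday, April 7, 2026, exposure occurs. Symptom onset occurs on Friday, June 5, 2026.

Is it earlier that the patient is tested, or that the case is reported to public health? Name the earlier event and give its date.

The patient is tested — Sunday, June 7, 2026

Exposure occurs: Apr 7, 2026.
The patient becomes infectious: Apr 7, 2026 + 58 days = Jun 4, 2026.
The patient is tested: Jun 4, 2026 + 3 days = Jun 7, 2026.
Symptom onset occurs: Jun 5, 2026.
The test result is returned: Jun 5, 2026 + 52 days = Jul 27, 2026.
Isolation begins: Jul 27, 2026 + 4 days = Jul 31, 2026.
The case is reported to public health: Jul 31, 2026 + 88 days = Oct 27, 2026.
Comparing: the patient is tested on Jun 7, 2026 vs the case is reported to public health on Oct 27, 2026. Earlier: the patient is tested.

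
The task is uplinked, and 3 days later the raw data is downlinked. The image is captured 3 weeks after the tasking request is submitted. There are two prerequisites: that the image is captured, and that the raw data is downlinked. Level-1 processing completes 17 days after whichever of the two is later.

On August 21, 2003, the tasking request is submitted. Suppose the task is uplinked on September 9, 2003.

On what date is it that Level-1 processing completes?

September 29, 2003

The tasking request is submitted: Aug 21, 2003.
The image is captured: Aug 21, 2003 + 3 weeks = Sep 11, 2003.
The task is uplinked: Sep 9, 2003.
The raw data is downlinked: Sep 9, 2003 + 3 days = Sep 12, 2003.
Both prerequisites met — the image is captured (Sep 11, 2003), the raw data is downlinked (Sep 12, 2003); the later is Sep 12, 2003.
Level-1 processing completes: Sep 12, 2003 + 17 days = Sep 29, 2003.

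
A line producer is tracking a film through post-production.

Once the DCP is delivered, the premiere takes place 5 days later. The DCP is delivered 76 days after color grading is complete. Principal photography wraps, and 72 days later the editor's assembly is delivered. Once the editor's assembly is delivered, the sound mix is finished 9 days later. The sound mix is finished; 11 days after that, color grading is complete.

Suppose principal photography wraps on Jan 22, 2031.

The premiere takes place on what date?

Principal photography wraps: Jan 22, 2031.
The editor's assembly is delivered: Jan 22, 2031 + 72 days = Apr 4, 2031.
The sound mix is finished: Apr 4, 2031 + 9 days = Apr 13, 2031.
Color grading is complete: Apr 13, 2031 + 11 days = Apr 24, 2031.
The DCP is delivered: Apr 24, 2031 + 76 days = Jul 9, 2031.
The premiere takes place: Jul 9, 2031 + 5 days = Jul 14, 2031.

Jul 14, 2031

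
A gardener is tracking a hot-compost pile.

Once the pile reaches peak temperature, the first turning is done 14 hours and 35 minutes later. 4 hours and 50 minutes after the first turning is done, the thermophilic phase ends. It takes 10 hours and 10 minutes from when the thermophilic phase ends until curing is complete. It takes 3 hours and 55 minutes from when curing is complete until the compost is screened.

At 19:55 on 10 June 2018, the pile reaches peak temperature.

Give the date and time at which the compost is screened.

05:25 on 12 June 2018

The pile reaches peak temperature: 19:55 Jun 10, 2018.
The first turning is done: 19:55 Jun 10, 2018 + 14h35m = 10:30 Jun 11, 2018.
The thermophilic phase ends: 10:30 Jun 11, 2018 + 4h50m = 15:20 Jun 11, 2018.
Curing is complete: 15:20 Jun 11, 2018 + 10h10m = 01:30 Jun 12, 2018.
The compost is screened: 01:30 Jun 12, 2018 + 3h55m = 05:25 Jun 12, 2018.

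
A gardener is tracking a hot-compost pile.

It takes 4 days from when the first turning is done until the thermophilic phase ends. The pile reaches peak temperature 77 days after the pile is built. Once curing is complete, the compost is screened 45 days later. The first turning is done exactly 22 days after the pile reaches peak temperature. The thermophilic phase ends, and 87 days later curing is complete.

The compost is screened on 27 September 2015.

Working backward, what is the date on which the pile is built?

The compost is screened: Sep 27, 2015.
Curing is complete: Sep 27, 2015 − 45 days = Aug 13, 2015.
The thermophilic phase ends: Aug 13, 2015 − 87 days = May 18, 2015.
The first turning is done: May 18, 2015 − 4 days = May 14, 2015.
The pile reaches peak temperature: May 14, 2015 − 22 days = Apr 22, 2015.
The pile is built: Apr 22, 2015 − 77 days = Feb 4, 2015.

4 February 2015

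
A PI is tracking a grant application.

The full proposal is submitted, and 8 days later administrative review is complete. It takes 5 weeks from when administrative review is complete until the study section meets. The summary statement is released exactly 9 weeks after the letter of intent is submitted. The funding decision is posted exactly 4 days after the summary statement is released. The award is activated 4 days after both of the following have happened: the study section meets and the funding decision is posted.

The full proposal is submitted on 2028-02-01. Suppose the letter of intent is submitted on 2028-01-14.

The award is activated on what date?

The full proposal is submitted: Feb 1, 2028.
Administrative review is complete: Feb 1, 2028 + 8 days = Feb 9, 2028.
The study section meets: Feb 9, 2028 + 5 weeks = Mar 15, 2028.
The letter of intent is submitted: Jan 14, 2028.
The summary statement is released: Jan 14, 2028 + 9 weeks = Mar 17, 2028.
The funding decision is posted: Mar 17, 2028 + 4 days = Mar 21, 2028.
Both prerequisites met — the study section meets (Mar 15, 2028), the funding decision is posted (Mar 21, 2028); the later is Mar 21, 2028.
The award is activated: Mar 21, 2028 + 4 days = Mar 25, 2028.

2028-03-25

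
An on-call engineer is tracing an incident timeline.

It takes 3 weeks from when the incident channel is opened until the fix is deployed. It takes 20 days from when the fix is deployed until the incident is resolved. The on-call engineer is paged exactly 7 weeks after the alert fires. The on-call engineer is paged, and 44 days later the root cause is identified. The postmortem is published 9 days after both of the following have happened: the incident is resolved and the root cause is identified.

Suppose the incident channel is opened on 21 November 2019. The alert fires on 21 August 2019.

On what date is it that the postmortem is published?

10 January 2020

The incident channel is opened: Nov 21, 2019.
The fix is deployed: Nov 21, 2019 + 3 weeks = Dec 12, 2019.
The incident is resolved: Dec 12, 2019 + 20 days = Jan 1, 2020.
The alert fires: Aug 21, 2019.
The on-call engineer is paged: Aug 21, 2019 + 7 weeks = Oct 9, 2019.
The root cause is identified: Oct 9, 2019 + 44 days = Nov 22, 2019.
Both prerequisites met — the incident is resolved (Jan 1, 2020), the root cause is identified (Nov 22, 2019); the later is Jan 1, 2020.
The postmortem is published: Jan 1, 2020 + 9 days = Jan 10, 2020.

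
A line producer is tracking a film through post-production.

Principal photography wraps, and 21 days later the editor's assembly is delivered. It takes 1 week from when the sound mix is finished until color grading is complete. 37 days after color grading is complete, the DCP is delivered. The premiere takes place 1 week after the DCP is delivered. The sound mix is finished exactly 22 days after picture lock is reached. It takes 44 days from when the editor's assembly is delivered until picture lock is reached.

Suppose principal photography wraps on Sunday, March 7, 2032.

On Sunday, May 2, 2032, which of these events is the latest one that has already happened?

The editor's assembly is delivered

Principal photography wraps: Mar 7, 2032.
The editor's assembly is delivered: Mar 7, 2032 + 21 days = Mar 28, 2032.
Picture lock is reached: Mar 28, 2032 + 44 days = May 11, 2032.
The sound mix is finished: May 11, 2032 + 22 days = Jun 2, 2032.
Color grading is complete: Jun 2, 2032 + 1 week = Jun 9, 2032.
The DCP is delivered: Jun 9, 2032 + 37 days = Jul 16, 2032.
The premiere takes place: Jul 16, 2032 + 1 week = Jul 23, 2032.
May 2, 2032 falls between when the editor's assembly is delivered (Mar 28, 2032) and when picture lock is reached (May 11, 2032).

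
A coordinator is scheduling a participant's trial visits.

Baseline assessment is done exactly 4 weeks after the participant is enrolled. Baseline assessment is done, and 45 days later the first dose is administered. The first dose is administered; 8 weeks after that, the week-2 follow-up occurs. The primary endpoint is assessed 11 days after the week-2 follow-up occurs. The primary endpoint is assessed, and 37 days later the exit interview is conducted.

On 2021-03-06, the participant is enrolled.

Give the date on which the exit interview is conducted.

The participant is enrolled: Mar 6, 2021.
Baseline assessment is done: Mar 6, 2021 + 4 weeks = Apr 3, 2021.
The first dose is administered: Apr 3, 2021 + 45 days = May 18, 2021.
The week-2 follow-up occurs: May 18, 2021 + 8 weeks = Jul 13, 2021.
The primary endpoint is assessed: Jul 13, 2021 + 11 days = Jul 24, 2021.
The exit interview is conducted: Jul 24, 2021 + 37 days = Aug 30, 2021.

2021-08-30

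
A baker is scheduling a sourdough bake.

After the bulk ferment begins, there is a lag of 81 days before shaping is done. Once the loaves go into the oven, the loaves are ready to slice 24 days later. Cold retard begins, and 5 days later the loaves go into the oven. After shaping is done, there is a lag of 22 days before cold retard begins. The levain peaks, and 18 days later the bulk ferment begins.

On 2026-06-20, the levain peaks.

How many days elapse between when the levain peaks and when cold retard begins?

Causal path: the levain peaks → the bulk ferment begins → shaping is done → cold retard begins.
Total delay along the path: 18 + 81 + 22 = 121 days.

121 days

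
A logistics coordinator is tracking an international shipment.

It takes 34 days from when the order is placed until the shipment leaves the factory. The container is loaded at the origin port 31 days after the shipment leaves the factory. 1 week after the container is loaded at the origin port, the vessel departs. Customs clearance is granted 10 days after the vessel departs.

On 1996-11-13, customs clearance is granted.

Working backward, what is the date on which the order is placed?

Customs clearance is granted: Nov 13, 1996.
The vessel departs: Nov 13, 1996 − 10 days = Nov 3, 1996.
The container is loaded at the origin port: Nov 3, 1996 − 1 week = Oct 27, 1996.
The shipment leaves the factory: Oct 27, 1996 − 31 days = Sep 26, 1996.
The order is placed: Sep 26, 1996 − 34 days = Aug 23, 1996.

1996-08-23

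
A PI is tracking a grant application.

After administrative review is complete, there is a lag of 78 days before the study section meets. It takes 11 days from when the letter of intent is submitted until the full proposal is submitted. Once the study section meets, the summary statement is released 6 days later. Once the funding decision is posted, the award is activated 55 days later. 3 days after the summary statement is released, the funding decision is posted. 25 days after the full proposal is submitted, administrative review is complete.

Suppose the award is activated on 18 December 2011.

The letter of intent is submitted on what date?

23 June 2011

The award is activated: Dec 18, 2011.
The funding decision is posted: Dec 18, 2011 − 55 days = Oct 24, 2011.
The summary statement is released: Oct 24, 2011 − 3 days = Oct 21, 2011.
The study section meets: Oct 21, 2011 − 6 days = Oct 15, 2011.
Administrative review is complete: Oct 15, 2011 − 78 days = Jul 29, 2011.
The full proposal is submitted: Jul 29, 2011 − 25 days = Jul 4, 2011.
The letter of intent is submitted: Jul 4, 2011 − 11 days = Jun 23, 2011.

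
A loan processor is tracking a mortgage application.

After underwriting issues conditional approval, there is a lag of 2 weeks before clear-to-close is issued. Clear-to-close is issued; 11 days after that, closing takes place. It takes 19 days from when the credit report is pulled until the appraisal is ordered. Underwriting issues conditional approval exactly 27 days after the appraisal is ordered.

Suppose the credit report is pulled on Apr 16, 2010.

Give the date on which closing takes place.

Jun 26, 2010

The credit report is pulled: Apr 16, 2010.
The appraisal is ordered: Apr 16, 2010 + 19 days = May 5, 2010.
Underwriting issues conditional approval: May 5, 2010 + 27 days = Jun 1, 2010.
Clear-to-close is issued: Jun 1, 2010 + 2 weeks = Jun 15, 2010.
Closing takes place: Jun 15, 2010 + 11 days = Jun 26, 2010.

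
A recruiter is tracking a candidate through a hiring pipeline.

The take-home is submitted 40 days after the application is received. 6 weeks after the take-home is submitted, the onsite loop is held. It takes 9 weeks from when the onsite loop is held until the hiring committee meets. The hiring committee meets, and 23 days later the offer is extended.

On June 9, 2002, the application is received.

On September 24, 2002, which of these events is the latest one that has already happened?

The application is received: Jun 9, 2002.
The take-home is submitted: Jun 9, 2002 + 40 days = Jul 19, 2002.
The onsite loop is held: Jul 19, 2002 + 6 weeks = Aug 30, 2002.
The hiring committee meets: Aug 30, 2002 + 9 weeks = Nov 1, 2002.
The offer is extended: Nov 1, 2002 + 23 days = Nov 24, 2002.
Sep 24, 2002 falls between when the onsite loop is held (Aug 30, 2002) and when the hiring committee meets (Nov 1, 2002).

The onsite loop is held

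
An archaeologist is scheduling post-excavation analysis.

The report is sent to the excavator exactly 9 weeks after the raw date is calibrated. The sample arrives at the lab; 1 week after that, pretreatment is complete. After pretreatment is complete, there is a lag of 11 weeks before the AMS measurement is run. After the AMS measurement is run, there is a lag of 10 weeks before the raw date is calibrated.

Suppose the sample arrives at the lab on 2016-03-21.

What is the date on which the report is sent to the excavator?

2016-10-24

The sample arrives at the lab: Mar 21, 2016.
Pretreatment is complete: Mar 21, 2016 + 1 week = Mar 28, 2016.
The AMS measurement is run: Mar 28, 2016 + 11 weeks = Jun 13, 2016.
The raw date is calibrated: Jun 13, 2016 + 10 weeks = Aug 22, 2016.
The report is sent to the excavator: Aug 22, 2016 + 9 weeks = Oct 24, 2016.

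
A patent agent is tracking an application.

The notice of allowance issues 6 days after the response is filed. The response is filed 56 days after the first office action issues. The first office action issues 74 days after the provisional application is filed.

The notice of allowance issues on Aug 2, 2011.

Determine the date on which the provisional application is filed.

Mar 19, 2011

The notice of allowance issues: Aug 2, 2011.
The response is filed: Aug 2, 2011 − 6 days = Jul 27, 2011.
The first office action issues: Jul 27, 2011 − 56 days = Jun 1, 2011.
The provisional application is filed: Jun 1, 2011 − 74 days = Mar 19, 2011.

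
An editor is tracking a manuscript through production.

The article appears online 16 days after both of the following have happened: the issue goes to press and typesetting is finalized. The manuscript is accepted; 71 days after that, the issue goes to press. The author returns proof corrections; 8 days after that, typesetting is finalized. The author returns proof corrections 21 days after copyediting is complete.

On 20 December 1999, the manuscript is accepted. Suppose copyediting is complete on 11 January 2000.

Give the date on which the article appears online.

16 March 2000

The manuscript is accepted: Dec 20, 1999.
The issue goes to press: Dec 20, 1999 + 71 days = Feb 29, 2000.
Copyediting is complete: Jan 11, 2000.
The author returns proof corrections: Jan 11, 2000 + 21 days = Feb 1, 2000.
Typesetting is finalized: Feb 1, 2000 + 8 days = Feb 9, 2000.
Both prerequisites met — the issue goes to press (Feb 29, 2000), typesetting is finalized (Feb 9, 2000); the later is Feb 29, 2000.
The article appears online: Feb 29, 2000 + 16 days = Mar 16, 2000.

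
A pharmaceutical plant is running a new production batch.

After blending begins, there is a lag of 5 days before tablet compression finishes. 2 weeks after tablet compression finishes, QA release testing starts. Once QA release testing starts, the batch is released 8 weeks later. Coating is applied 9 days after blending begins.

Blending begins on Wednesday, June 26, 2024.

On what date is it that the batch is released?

Blending begins: Jun 26, 2024.
Tablet compression finishes: Jun 26, 2024 + 5 days = Jul 1, 2024.
QA release testing starts: Jul 1, 2024 + 2 weeks = Jul 15, 2024.
The batch is released: Jul 15, 2024 + 8 weeks = Sep 9, 2024.

Monday, September 9, 2024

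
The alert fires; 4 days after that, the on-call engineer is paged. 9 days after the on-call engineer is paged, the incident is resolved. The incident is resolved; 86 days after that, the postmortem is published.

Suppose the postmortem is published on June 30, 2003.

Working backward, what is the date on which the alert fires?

March 23, 2003

The postmortem is published: Jun 30, 2003.
The incident is resolved: Jun 30, 2003 − 86 days = Apr 5, 2003.
The on-call engineer is paged: Apr 5, 2003 − 9 days = Mar 27, 2003.
The alert fires: Mar 27, 2003 − 4 days = Mar 23, 2003.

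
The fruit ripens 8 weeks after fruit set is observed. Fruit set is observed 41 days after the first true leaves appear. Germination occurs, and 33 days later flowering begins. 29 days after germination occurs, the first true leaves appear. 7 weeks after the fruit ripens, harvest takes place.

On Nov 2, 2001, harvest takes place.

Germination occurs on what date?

May 11, 2001

Harvest takes place: Nov 2, 2001.
The fruit ripens: Nov 2, 2001 − 7 weeks = Sep 14, 2001.
Fruit set is observed: Sep 14, 2001 − 8 weeks = Jul 20, 2001.
The first true leaves appear: Jul 20, 2001 − 41 days = Jun 9, 2001.
Germination occurs: Jun 9, 2001 − 29 days = May 11, 2001.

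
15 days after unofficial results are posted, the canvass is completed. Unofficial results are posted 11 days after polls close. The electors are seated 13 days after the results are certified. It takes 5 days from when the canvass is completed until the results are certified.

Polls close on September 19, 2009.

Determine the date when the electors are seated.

November 2, 2009

Polls close: Sep 19, 2009.
Unofficial results are posted: Sep 19, 2009 + 11 days = Sep 30, 2009.
The canvass is completed: Sep 30, 2009 + 15 days = Oct 15, 2009.
The results are certified: Oct 15, 2009 + 5 days = Oct 20, 2009.
The electors are seated: Oct 20, 2009 + 13 days = Nov 2, 2009.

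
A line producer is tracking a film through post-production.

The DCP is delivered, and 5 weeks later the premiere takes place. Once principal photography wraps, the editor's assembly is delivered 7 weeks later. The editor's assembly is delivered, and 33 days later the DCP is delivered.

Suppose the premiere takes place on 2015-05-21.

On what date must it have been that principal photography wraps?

The premiere takes place: May 21, 2015.
The DCP is delivered: May 21, 2015 − 5 weeks = Apr 16, 2015.
The editor's assembly is delivered: Apr 16, 2015 − 33 days = Mar 14, 2015.
Principal photography wraps: Mar 14, 2015 − 7 weeks = Jan 24, 2015.

2015-01-24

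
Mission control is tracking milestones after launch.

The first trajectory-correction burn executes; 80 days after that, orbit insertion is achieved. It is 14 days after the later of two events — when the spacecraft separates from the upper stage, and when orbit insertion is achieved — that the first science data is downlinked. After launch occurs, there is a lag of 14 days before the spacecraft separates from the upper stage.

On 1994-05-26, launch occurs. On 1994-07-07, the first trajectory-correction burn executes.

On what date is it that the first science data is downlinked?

Launch occurs: May 26, 1994.
The spacecraft separates from the upper stage: May 26, 1994 + 14 days = Jun 9, 1994.
The first trajectory-correction burn executes: Jul 7, 1994.
Orbit insertion is achieved: Jul 7, 1994 + 80 days = Sep 25, 1994.
Both prerequisites met — the spacecraft separates from the upper stage (Jun 9, 1994), orbit insertion is achieved (Sep 25, 1994); the later is Sep 25, 1994.
The first science data is downlinked: Sep 25, 1994 + 14 days = Oct 9, 1994.

1994-10-09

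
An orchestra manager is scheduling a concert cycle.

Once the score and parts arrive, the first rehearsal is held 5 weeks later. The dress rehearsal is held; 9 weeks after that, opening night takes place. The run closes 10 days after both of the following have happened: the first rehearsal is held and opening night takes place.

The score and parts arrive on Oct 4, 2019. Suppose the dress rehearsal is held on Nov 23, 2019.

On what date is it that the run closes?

Feb 4, 2020

The score and parts arrive: Oct 4, 2019.
The first rehearsal is held: Oct 4, 2019 + 5 weeks = Nov 8, 2019.
The dress rehearsal is held: Nov 23, 2019.
Opening night takes place: Nov 23, 2019 + 9 weeks = Jan 25, 2020.
Both prerequisites met — the first rehearsal is held (Nov 8, 2019), opening night takes place (Jan 25, 2020); the later is Jan 25, 2020.
The run closes: Jan 25, 2020 + 10 days = Feb 4, 2020.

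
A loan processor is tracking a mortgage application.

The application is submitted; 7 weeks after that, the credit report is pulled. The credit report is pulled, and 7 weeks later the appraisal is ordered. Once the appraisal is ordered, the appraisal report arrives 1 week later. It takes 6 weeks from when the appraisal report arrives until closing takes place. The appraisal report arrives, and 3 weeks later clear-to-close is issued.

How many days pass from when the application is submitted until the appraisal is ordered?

98 days

Causal path: the application is submitted → the credit report is pulled → the appraisal is ordered.
Total delay along the path: 7 + 7 weeks = 14 weeks = 98 days.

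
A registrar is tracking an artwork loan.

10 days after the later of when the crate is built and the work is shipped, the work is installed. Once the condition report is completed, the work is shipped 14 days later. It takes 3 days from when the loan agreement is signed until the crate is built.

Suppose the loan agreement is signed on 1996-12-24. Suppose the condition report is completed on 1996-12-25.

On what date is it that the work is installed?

The loan agreement is signed: Dec 24, 1996.
The crate is built: Dec 24, 1996 + 3 days = Dec 27, 1996.
The condition report is completed: Dec 25, 1996.
The work is shipped: Dec 25, 1996 + 14 days = Jan 8, 1997.
Both prerequisites met — the crate is built (Dec 27, 1996), the work is shipped (Jan 8, 1997); the later is Jan 8, 1997.
The work is installed: Jan 8, 1997 + 10 days = Jan 18, 1997.

1997-01-18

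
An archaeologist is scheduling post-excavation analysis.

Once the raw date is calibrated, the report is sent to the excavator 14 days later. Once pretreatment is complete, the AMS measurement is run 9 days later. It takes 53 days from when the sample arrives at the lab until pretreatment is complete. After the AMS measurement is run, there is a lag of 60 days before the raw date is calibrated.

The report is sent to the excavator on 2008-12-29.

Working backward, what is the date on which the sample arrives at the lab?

2008-08-15

The report is sent to the excavator: Dec 29, 2008.
The raw date is calibrated: Dec 29, 2008 − 14 days = Dec 15, 2008.
The AMS measurement is run: Dec 15, 2008 − 60 days = Oct 16, 2008.
Pretreatment is complete: Oct 16, 2008 − 9 days = Oct 7, 2008.
The sample arrives at the lab: Oct 7, 2008 − 53 days = Aug 15, 2008.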